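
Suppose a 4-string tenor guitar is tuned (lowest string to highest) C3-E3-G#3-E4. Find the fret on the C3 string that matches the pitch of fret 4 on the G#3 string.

Fret 4 on G#3 is MIDI 56 + 4 = 60 (C4). On the C3 string (open MIDI 48), that pitch is 60 − 48 = fret 12.

12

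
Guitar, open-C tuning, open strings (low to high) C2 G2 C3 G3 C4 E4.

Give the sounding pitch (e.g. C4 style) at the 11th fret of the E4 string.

D♯5

The open E4 string plus 11 semitones: E–F–F#–G–…–C#–D–D#.
The walk passes from B into C once, so the octave number goes from 4 to 5.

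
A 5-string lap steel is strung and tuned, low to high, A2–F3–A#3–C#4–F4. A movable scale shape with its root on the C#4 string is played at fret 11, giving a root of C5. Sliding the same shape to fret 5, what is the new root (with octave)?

F#4

Moving from fret 11 to fret 5 shifts the root by -6 semitones.
C5 down 6 semitones is F#4.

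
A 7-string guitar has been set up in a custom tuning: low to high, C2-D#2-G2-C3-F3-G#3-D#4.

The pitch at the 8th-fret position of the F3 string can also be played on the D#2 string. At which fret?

22

F3 at fret 8 is F3 + 8 semitones = C#4.
The open D#2 string is 14 semitones below the open F3, so the same pitch on the D#2 string lies at fret 8 + 14 = 22.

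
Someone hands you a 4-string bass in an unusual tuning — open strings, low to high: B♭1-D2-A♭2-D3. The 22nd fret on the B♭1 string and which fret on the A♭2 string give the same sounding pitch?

Fret 22 on B♭1 is MIDI 34 + 22 = 56 (A♭3). On the A♭2 string (open MIDI 44), that pitch is 56 − 44 = fret 12.

12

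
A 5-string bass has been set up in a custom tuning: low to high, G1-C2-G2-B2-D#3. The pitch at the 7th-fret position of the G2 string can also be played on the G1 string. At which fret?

Fret 7 on G2 is MIDI 43 + 7 = 50 (D3). On the G1 string (open MIDI 31), that pitch is 50 − 31 = fret 19.

19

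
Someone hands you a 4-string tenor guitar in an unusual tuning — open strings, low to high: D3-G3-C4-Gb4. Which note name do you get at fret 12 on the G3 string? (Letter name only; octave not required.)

G3 is MIDI 55. Adding 12 gives 67; 67 mod 12 = 7, i.e. G.

G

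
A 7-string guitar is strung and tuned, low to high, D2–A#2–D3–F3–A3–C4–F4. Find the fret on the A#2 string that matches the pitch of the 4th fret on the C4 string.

18

C4 at fret 4 is C4 + 4 semitones = E4.
The open A#2 string is 14 semitones below the open C4, so the same pitch on the A#2 string lies at fret 4 + 14 = 18.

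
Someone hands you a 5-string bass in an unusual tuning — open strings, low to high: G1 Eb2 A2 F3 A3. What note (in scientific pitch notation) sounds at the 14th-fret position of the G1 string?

G1 is MIDI 31. Adding 14 gives 45, which is A2.

A2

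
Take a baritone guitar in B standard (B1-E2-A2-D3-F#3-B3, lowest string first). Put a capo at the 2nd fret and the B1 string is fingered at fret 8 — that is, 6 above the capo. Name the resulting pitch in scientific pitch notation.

The capo raises the open B1 by 2 semitones to C#2; fretting 6 more gives B1 + 2 + 6 = B1 + 8 semitones = G2.

G2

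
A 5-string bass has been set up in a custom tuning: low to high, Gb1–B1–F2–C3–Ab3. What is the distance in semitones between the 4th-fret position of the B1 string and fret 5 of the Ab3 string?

B1 at fret 4 → Eb2 (MIDI 39); Ab3 at fret 5 → Db4 (MIDI 61).
39 − 61 = -22, so the two pitches are 22 semitones apart, with Db4 the higher.

22 semitones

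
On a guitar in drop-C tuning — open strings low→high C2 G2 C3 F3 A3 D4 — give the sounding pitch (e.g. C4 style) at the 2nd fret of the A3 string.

B3

Each fret is one semitone, so A3 + 2 = B3.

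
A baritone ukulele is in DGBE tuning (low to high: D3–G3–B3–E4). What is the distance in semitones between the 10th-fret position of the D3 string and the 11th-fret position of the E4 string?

15 semitones

D3 at fret 10 → C4 (MIDI 60); E4 at fret 11 → D#5 (MIDI 75).
60 − 75 = -15, so the two pitches are 15 semitones apart, with D#5 the higher.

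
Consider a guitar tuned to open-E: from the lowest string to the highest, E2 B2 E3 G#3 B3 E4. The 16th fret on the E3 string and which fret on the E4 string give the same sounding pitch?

Fret 16 on E3 is MIDI 52 + 16 = 68 (G#4). On the E4 string (open MIDI 64), that pitch is 68 − 64 = fret 4.

4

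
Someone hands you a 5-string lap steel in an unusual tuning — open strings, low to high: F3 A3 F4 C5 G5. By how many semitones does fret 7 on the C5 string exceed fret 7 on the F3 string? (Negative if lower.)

C5 at fret 7 → G5 (MIDI 79); F3 at fret 7 → C4 (MIDI 60).
79 − 60 = 19, so the two pitches are 19 semitones apart.

19 semitones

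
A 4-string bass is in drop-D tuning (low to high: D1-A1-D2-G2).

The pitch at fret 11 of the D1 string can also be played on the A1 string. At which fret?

Fret 11 on D1 is MIDI 26 + 11 = 37 (C♯2). On the A1 string (open MIDI 33), that pitch is 37 − 33 = fret 4.

4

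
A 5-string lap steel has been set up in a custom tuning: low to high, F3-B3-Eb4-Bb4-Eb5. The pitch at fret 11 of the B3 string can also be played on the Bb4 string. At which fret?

B3 at fret 11 is B3 + 11 semitones = Bb4.
The open Bb4 string is 11 semitones above the open B3, so the same pitch on the Bb4 string lies at fret 11 − 11 = 0.

0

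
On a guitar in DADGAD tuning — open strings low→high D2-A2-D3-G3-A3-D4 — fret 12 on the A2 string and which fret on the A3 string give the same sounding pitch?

Fret 12 on A2 is MIDI 45 + 12 = 57 (A3). On the A3 string (open MIDI 57), that pitch is 57 − 57 = fret 0.

0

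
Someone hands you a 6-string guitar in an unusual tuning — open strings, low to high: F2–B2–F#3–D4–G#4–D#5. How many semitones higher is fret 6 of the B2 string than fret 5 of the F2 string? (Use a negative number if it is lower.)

B2 at fret 6 → F3 (MIDI 53); F2 at fret 5 → A#2 (MIDI 46).
53 − 46 = 7, so the two pitches are 7 semitones apart.

7 semitones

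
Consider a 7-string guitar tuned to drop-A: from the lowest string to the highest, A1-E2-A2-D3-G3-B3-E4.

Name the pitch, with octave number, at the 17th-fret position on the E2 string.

A3

The open E2 string plus 17 semitones: E–F–F#–G–…–G–G#–A.
The walk passes from B into C once, so the octave number goes from 2 to 3.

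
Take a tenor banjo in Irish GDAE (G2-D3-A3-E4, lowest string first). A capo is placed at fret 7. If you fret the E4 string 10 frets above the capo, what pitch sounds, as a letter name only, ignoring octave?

A

The capo raises the open E4 by 7 semitones to B4; fretting 10 more gives E4 + 7 + 10 = E4 + 17 semitones, landing on A.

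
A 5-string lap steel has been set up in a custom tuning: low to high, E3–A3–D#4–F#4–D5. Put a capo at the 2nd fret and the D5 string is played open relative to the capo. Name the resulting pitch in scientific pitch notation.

E5

The capo raises the open D5 by 2 semitones to E5; fretting 0 more gives D5 + 2 + 0 = D5 + 2 semitones = E5.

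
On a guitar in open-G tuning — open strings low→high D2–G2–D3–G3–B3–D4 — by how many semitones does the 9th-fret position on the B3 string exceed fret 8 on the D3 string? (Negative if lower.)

10 semitones

B3 at fret 9 → G#4 (MIDI 68); D3 at fret 8 → A#3 (MIDI 58).
68 − 58 = 10, so the two pitches are 10 semitones apart.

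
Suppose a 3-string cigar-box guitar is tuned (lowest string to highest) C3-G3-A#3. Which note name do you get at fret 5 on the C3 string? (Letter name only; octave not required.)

F

C3 is MIDI 48. Adding 5 gives 53; 53 mod 12 = 5, i.e. F.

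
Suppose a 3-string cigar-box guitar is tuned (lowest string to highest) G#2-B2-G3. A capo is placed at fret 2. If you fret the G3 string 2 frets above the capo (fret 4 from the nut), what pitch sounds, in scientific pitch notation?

B3

The capo raises the open G3 by 2 semitones to A3; fretting 2 more gives G3 + 2 + 2 = G3 + 4 semitones = B3.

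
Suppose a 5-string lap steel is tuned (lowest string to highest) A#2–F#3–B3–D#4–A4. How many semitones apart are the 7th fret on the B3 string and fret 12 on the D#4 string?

9 semitones

B3 at fret 7 → F#4 (MIDI 66); D#4 at fret 12 → D#5 (MIDI 75).
66 − 75 = -9, so the two pitches are 9 semitones apart, with D#5 the higher.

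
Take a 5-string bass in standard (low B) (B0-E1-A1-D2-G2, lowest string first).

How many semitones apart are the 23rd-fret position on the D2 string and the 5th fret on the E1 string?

D2 at fret 23 → C♯4 (MIDI 61); E1 at fret 5 → A1 (MIDI 33).
61 − 33 = 28, so the two pitches are 28 semitones apart, with C♯4 the higher.

28 semitones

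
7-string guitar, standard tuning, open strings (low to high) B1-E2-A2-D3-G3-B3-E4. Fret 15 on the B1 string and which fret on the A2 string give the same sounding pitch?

B1 at fret 15 is B1 + 15 semitones = D3.
The open A2 string is 10 semitones above the open B1, so the same pitch on the A2 string lies at fret 15 − 10 = 5.

5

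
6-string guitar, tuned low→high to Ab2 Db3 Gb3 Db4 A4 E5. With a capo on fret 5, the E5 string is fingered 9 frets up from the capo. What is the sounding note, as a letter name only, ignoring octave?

Gb

The capo raises the open E5 by 5 semitones to A5; fretting 9 more gives E5 + 5 + 9 = E5 + 14 semitones, landing on Gb.
(Also written F#.)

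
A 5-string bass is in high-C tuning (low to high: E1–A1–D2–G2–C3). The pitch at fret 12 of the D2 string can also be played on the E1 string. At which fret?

Fret 12 on D2 is MIDI 38 + 12 = 50 (D3). On the E1 string (open MIDI 28), that pitch is 50 − 28 = fret 22.

22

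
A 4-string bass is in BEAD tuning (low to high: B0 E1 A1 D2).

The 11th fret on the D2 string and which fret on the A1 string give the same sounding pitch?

D2 at fret 11 is D2 + 11 semitones = C♯3.
The open A1 string is 5 semitones below the open D2, so the same pitch on the A1 string lies at fret 11 + 5 = 16.

16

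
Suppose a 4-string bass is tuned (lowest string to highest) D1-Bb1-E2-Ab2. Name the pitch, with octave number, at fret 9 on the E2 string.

Each fret is one semitone, so E2 + 9 = Db3.

Db3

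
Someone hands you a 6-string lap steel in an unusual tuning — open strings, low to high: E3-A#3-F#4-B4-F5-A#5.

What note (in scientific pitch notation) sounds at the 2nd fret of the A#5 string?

C6

Each fret is one semitone, so A#5 + 2 = C6.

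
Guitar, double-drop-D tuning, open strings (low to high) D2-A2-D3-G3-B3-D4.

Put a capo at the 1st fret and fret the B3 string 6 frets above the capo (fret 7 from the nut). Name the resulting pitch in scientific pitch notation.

F#4

The capo raises the open B3 by 1 semitone to C4; fretting 6 more gives B3 + 1 + 6 = B3 + 7 semitones = F#4.
(Also written Gb.)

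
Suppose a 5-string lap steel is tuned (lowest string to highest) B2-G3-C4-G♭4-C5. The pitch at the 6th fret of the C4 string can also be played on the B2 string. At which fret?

19

C4 at fret 6 is C4 + 6 semitones = G♭4.
The open B2 string is 13 semitones below the open C4, so the same pitch on the B2 string lies at fret 6 + 13 = 19.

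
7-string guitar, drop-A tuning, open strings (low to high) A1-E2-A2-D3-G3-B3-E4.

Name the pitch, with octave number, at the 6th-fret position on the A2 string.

D#3

The open A2 string plus 6 semitones: A–A#–B–C–C#–D–D#.
The walk passes from B into C once, so the octave number goes from 2 to 3.
(Equivalently spelled Eb3.)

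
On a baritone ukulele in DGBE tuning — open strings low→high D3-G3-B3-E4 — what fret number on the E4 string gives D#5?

11

D#5 is 11 semitones above the open E4 (E–F–F#–G–…–C#–D–D#), so it sits at fret 11.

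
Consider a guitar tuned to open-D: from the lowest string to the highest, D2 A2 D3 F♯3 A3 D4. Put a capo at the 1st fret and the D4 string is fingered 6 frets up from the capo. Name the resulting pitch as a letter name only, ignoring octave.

A

The capo raises the open D4 by 1 semitone to D♯4; fretting 6 more gives D4 + 1 + 6 = D4 + 7 semitones, landing on A.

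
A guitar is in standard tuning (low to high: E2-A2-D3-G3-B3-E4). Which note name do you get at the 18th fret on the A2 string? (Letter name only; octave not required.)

Each fret is one semitone, so A2 + 18 = D♯.
(Equivalently spelled E♭.)

D♯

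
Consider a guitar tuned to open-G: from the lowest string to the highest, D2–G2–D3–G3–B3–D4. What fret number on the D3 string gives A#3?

A#3 is 8 semitones above the open D3 (D–D#–E–F–F#–G–G#–A–A#), so it sits at fret 8.

8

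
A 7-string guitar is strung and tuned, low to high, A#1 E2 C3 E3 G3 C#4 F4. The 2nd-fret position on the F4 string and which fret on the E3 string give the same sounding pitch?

15

F4 at fret 2 is F4 + 2 semitones = G4.
The open E3 string is 13 semitones below the open F4, so the same pitch on the E3 string lies at fret 2 + 13 = 15.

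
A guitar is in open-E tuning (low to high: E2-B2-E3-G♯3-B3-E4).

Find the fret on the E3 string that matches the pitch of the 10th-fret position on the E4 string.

22

Fret 10 on E4 is MIDI 64 + 10 = 74 (D5). On the E3 string (open MIDI 52), that pitch is 74 − 52 = fret 22.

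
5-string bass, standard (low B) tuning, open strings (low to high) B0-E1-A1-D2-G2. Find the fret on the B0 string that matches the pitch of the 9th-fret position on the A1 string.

A1 at fret 9 is A1 + 9 semitones = F#2.
The open B0 string is 10 semitones below the open A1, so the same pitch on the B0 string lies at fret 9 + 10 = 19.

19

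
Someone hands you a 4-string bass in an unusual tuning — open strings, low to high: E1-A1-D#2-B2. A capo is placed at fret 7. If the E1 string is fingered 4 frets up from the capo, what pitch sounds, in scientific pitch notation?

D#2

The capo raises the open E1 by 7 semitones to B1; fretting 4 more gives E1 + 7 + 4 = E1 + 11 semitones = D#2.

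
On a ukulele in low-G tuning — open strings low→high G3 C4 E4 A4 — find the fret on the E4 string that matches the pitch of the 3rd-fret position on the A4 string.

Fret 3 on A4 is MIDI 69 + 3 = 72 (C5). On the E4 string (open MIDI 64), that pitch is 72 − 64 = fret 8.

8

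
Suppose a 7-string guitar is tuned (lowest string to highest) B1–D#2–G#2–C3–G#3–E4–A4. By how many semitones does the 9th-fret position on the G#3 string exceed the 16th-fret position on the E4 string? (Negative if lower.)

-15 semitones

G#3 at fret 9 → F4 (MIDI 65); E4 at fret 16 → G#5 (MIDI 80).
65 − 80 = -15, so the two pitches are 15 semitones apart.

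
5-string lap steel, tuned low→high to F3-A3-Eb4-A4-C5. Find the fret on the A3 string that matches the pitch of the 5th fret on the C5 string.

C5 at fret 5 is C5 + 5 semitones = F5.
The open A3 string is 15 semitones below the open C5, so the same pitch on the A3 string lies at fret 5 + 15 = 20.

20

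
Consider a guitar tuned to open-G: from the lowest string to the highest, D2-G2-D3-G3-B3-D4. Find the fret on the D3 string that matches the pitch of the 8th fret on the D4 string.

20

Fret 8 on D4 is MIDI 62 + 8 = 70 (A#4). On the D3 string (open MIDI 50), that pitch is 70 − 50 = fret 20.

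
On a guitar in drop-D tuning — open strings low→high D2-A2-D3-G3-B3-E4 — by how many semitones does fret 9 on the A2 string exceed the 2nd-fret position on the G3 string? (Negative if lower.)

-3 semitones

A2 at fret 9 → F#3 (MIDI 54); G3 at fret 2 → A3 (MIDI 57).
54 − 57 = -3, so the two pitches are 3 semitones apart.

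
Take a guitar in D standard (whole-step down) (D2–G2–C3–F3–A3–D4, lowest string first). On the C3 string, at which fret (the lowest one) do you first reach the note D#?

3

From C3, count semitones up the chromatic scale until reaching D#: C–C#–D–D# — 3 steps.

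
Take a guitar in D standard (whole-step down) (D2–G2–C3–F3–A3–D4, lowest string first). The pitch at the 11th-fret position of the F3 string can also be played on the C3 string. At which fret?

16

Fret 11 on F3 is MIDI 53 + 11 = 64 (E4). On the C3 string (open MIDI 48), that pitch is 64 − 48 = fret 16.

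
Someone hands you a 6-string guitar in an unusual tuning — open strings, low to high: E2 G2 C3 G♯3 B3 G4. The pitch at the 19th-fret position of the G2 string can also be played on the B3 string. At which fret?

3

G2 at fret 19 is G2 + 19 semitones = D4.
The open B3 string is 16 semitones above the open G2, so the same pitch on the B3 string lies at fret 19 − 16 = 3.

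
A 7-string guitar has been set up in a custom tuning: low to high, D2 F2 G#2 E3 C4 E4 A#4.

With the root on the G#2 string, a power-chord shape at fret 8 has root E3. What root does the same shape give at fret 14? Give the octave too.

Moving from fret 8 to fret 14 shifts the root by 6 semitones.
E3 up 6 semitones is A#3.

A#3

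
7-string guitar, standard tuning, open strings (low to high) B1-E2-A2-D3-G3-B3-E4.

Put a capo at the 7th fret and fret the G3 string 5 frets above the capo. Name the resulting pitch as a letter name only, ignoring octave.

The capo raises the open G3 by 7 semitones to D4; fretting 5 more gives G3 + 7 + 5 = G3 + 12 semitones, landing on G.

G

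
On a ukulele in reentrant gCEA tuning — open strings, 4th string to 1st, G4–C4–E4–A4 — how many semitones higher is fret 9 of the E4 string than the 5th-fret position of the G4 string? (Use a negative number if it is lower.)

1 semitone

E4 at fret 9 → C#5 (MIDI 73); G4 at fret 5 → C5 (MIDI 72).
73 − 72 = 1, so the two pitches are 1 semitone apart.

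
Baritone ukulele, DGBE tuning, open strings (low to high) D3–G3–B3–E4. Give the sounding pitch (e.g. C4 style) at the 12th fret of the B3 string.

Each fret is one semitone, so B3 + 12 = B4.

B4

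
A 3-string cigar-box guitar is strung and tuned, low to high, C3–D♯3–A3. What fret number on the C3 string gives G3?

7

G3 is 7 semitones above the open C3 (C–C#–D–D#–E–F–F#–G), so it sits at fret 7.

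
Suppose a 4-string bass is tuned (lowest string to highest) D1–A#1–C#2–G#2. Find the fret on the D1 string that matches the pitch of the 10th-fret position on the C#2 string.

21

C#2 at fret 10 is C#2 + 10 semitones = B2.
The open D1 string is 11 semitones below the open C#2, so the same pitch on the D1 string lies at fret 10 + 11 = 21.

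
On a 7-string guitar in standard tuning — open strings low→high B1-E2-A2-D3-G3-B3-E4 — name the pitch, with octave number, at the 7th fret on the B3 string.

The open B3 string plus 7 semitones: B–C–C#–D–D#–E–F–F#.
The walk passes from B into C once, so the octave number goes from 3 to 4.

F#4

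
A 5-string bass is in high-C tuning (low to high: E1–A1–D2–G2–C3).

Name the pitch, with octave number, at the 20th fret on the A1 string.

F3

The open A1 string plus 20 semitones: A–A#–B–C–…–D#–E–F.
The walk passes from B into C 2 times, so the octave number goes from 1 to 3.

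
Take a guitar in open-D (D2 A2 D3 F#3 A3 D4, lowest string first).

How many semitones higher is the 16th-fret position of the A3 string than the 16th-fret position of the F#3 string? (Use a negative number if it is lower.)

A3 at fret 16 → C#5 (MIDI 73); F#3 at fret 16 → A#4 (MIDI 70).
73 − 70 = 3, so the two pitches are 3 semitones apart.

3 semitones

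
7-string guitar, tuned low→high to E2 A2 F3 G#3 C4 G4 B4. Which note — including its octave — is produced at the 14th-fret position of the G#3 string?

A#4

Each fret is one semitone, so G#3 + 14 = A#4.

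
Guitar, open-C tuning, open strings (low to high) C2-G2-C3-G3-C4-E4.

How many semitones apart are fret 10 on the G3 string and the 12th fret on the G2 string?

G3 at fret 10 → F4 (MIDI 65); G2 at fret 12 → G3 (MIDI 55).
65 − 55 = 10, so the two pitches are 10 semitones apart, with F4 the higher.

10 semitones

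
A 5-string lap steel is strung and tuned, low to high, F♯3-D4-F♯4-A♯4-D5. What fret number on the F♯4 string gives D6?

20

D6 is 20 semitones above the open F♯4 (F#–G–G#–A–…–C–C#–D), so it sits at fret 20.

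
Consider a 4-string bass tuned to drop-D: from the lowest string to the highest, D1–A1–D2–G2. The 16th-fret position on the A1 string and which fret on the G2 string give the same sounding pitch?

6

A1 at fret 16 is A1 + 16 semitones = C#3.
The open G2 string is 10 semitones above the open A1, so the same pitch on the G2 string lies at fret 16 − 10 = 6.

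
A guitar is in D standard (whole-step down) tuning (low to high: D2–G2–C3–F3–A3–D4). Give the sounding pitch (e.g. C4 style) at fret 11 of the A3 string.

G#4

The open A3 string plus 11 semitones: A–A#–B–C–…–F#–G–G#.
The walk passes from B into C once, so the octave number goes from 3 to 4.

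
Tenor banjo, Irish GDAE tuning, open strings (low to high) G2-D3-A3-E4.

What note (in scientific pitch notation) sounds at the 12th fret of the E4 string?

E5

Each fret is one semitone, so E4 + 12 = E5.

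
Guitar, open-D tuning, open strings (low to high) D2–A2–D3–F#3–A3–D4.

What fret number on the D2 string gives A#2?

A#2 is 8 semitones above the open D2 (D–D#–E–F–F#–G–G#–A–A#), so it sits at fret 8.

8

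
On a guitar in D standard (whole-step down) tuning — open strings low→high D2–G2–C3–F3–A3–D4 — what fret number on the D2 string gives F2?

F2 is 3 semitones above the open D2 (D–D#–E–F), so it sits at fret 3.

3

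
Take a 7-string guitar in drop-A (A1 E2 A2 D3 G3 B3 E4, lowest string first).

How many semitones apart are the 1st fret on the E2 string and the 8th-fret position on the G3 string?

22 semitones

E2 at fret 1 → F2 (MIDI 41); G3 at fret 8 → D#4 (MIDI 63).
41 − 63 = -22, so the two pitches are 22 semitones apart, with D#4 the higher.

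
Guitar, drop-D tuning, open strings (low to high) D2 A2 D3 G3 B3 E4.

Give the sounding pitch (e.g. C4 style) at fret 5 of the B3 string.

B3 is MIDI 59. Adding 5 gives 64, which is E4.

E4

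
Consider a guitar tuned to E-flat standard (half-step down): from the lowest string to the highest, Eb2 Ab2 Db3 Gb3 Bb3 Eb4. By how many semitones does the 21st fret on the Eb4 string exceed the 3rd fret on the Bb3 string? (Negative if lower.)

Eb4 at fret 21 → C6 (MIDI 84); Bb3 at fret 3 → Db4 (MIDI 61).
84 − 61 = 23, so the two pitches are 23 semitones apart.

23 semitones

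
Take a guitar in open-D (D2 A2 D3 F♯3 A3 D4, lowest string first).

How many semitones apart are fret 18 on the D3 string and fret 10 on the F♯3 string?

D3 at fret 18 → G♯4 (MIDI 68); F♯3 at fret 10 → E4 (MIDI 64).
68 − 64 = 4, so the two pitches are 4 semitones apart, with G♯4 the higher.

4 semitones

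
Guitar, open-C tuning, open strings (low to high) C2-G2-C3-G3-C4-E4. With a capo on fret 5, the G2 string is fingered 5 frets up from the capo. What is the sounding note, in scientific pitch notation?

F3

The capo raises the open G2 by 5 semitones to C3; fretting 5 more gives G2 + 5 + 5 = G2 + 10 semitones = F3.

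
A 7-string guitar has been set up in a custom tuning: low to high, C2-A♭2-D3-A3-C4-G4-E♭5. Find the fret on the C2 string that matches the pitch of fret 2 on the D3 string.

Fret 2 on D3 is MIDI 50 + 2 = 52 (E3). On the C2 string (open MIDI 36), that pitch is 52 − 36 = fret 16.

16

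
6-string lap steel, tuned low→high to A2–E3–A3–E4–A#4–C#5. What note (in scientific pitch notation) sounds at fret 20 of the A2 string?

Each fret is one semitone, so A2 + 20 = F4.

F4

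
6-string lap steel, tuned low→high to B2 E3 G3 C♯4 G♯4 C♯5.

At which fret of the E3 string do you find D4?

D4 is 10 semitones above the open E3 (E–F–F#–G–…–C–C#–D), so it sits at fret 10.

10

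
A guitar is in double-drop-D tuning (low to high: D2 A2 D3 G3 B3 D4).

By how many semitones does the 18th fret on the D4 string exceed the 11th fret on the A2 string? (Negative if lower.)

D4 at fret 18 → G#5 (MIDI 80); A2 at fret 11 → G#3 (MIDI 56).
80 − 56 = 24, so the two pitches are 24 semitones apart.

24 semitones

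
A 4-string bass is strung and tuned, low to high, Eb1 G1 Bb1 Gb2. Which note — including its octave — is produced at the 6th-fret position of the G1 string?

Each fret is one semitone, so G1 + 6 = Db2.

Db2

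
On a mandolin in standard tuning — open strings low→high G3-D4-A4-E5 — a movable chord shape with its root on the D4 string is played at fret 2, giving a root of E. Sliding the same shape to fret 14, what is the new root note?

E

Moving from fret 2 to fret 14 shifts the root by 12 semitones.
E up 12 semitones is E.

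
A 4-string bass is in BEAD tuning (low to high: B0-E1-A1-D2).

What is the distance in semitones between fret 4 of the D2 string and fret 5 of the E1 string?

D2 at fret 4 → F♯2 (MIDI 42); E1 at fret 5 → A1 (MIDI 33).
42 − 33 = 9, so the two pitches are 9 semitones apart, with F♯2 the higher.

9 semitones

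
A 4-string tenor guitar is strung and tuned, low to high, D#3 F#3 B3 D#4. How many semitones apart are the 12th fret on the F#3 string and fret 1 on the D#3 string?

14 semitones

F#3 at fret 12 → F#4 (MIDI 66); D#3 at fret 1 → E3 (MIDI 52).
66 − 52 = 14, so the two pitches are 14 semitones apart, with F#4 the higher.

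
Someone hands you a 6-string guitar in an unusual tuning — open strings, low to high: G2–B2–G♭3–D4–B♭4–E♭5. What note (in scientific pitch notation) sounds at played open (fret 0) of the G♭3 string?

G♭3

Fret 0 is the open string itself, so the pitch is just G♭3.
(Equivalently spelled F♯3.)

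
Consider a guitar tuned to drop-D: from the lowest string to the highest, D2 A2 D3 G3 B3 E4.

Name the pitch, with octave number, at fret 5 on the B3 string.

E4

The open B3 string plus 5 semitones: B–C–C#–D–D#–E.
The walk passes from B into C once, so the octave number goes from 3 to 4.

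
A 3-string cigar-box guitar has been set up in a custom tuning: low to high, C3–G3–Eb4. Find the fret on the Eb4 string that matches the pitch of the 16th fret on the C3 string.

Fret 16 on C3 is MIDI 48 + 16 = 64 (E4). On the Eb4 string (open MIDI 63), that pitch is 64 − 63 = fret 1.

1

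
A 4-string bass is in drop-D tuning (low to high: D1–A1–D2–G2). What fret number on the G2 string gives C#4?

18

C#4 is 18 semitones above the open G2 (G–G#–A–A#–…–B–C–C#), so it sits at fret 18.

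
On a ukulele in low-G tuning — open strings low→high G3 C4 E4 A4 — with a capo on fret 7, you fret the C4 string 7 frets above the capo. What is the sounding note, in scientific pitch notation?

The capo raises the open C4 by 7 semitones to G4; fretting 7 more gives C4 + 7 + 7 = C4 + 14 semitones = D5.

D5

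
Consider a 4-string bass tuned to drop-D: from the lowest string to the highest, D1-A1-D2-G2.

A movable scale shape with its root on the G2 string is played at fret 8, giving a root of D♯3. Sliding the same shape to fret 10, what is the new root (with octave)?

F3

Moving from fret 8 to fret 10 shifts the root by 2 semitones.
D♯3 up 2 semitones is F3.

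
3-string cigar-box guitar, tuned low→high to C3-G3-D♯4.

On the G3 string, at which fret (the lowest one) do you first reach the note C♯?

6

From G3, count semitones up the chromatic scale until reaching C♯: G–G#–A–A#–B–C–C# — 6 steps.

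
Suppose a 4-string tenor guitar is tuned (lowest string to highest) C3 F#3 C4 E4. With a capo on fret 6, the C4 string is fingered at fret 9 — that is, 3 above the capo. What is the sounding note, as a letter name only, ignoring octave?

A

The capo raises the open C4 by 6 semitones to F#4; fretting 3 more gives C4 + 6 + 3 = C4 + 9 semitones, landing on A.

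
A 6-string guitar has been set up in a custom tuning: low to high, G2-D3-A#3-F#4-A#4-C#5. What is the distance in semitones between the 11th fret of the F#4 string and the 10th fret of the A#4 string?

F#4 at fret 11 → F5 (MIDI 77); A#4 at fret 10 → G#5 (MIDI 80).
77 − 80 = -3, so the two pitches are 3 semitones apart, with G#5 the higher.

3 semitones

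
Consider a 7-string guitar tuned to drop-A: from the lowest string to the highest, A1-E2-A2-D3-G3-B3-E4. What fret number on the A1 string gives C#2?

C#2 is 4 semitones above the open A1 (A–A#–B–C–C#), so it sits at fret 4.

4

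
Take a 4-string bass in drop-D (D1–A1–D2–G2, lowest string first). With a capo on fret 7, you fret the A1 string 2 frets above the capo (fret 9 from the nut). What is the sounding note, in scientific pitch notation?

F♯2

The capo raises the open A1 by 7 semitones to E2; fretting 2 more gives A1 + 7 + 2 = A1 + 9 semitones = F♯2.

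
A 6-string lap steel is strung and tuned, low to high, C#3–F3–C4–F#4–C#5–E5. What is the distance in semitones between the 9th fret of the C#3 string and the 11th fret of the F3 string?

6 semitones

C#3 at fret 9 → A#3 (MIDI 58); F3 at fret 11 → E4 (MIDI 64).
58 − 64 = -6, so the two pitches are 6 semitones apart, with E4 the higher.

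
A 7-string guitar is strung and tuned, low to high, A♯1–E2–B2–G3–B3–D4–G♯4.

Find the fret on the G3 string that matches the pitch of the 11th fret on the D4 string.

18

Fret 11 on D4 is MIDI 62 + 11 = 73 (C♯5). On the G3 string (open MIDI 55), that pitch is 73 − 55 = fret 18.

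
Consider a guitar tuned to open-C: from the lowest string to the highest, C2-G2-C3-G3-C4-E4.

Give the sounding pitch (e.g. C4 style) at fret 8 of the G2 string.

Each fret is one semitone, so G2 + 8 = D♯3.
(Equivalently spelled E♭3.)

D♯3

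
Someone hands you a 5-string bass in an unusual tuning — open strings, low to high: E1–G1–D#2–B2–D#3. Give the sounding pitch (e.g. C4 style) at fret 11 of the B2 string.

A#3

The open B2 string plus 11 semitones: B–C–C#–D–…–G#–A–A#.
The walk passes from B into C once, so the octave number goes from 2 to 3.
(Equivalently spelled Bb3.)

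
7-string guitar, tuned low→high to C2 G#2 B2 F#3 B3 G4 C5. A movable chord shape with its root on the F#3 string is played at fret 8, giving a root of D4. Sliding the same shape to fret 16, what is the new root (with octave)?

Moving from fret 8 to fret 16 shifts the root by 8 semitones.
D4 up 8 semitones is A#4.

A#4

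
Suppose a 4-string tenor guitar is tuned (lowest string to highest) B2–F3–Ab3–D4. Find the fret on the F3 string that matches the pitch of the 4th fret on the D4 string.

13

Fret 4 on D4 is MIDI 62 + 4 = 66 (Gb4). On the F3 string (open MIDI 53), that pitch is 66 − 53 = fret 13.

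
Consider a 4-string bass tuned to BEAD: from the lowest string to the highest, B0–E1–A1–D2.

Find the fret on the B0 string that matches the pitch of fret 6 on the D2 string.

Fret 6 on D2 is MIDI 38 + 6 = 44 (G♯2). On the B0 string (open MIDI 23), that pitch is 44 − 23 = fret 21.

21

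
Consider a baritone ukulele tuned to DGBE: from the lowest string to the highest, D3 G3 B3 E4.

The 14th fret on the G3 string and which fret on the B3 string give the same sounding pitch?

10

G3 at fret 14 is G3 + 14 semitones = A4.
The open B3 string is 4 semitones above the open G3, so the same pitch on the B3 string lies at fret 14 − 4 = 10.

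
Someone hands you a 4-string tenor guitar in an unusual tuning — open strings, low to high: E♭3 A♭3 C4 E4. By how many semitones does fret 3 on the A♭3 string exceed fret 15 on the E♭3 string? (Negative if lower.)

-7 semitones

A♭3 at fret 3 → B3 (MIDI 59); E♭3 at fret 15 → G♭4 (MIDI 66).
59 − 66 = -7, so the two pitches are 7 semitones apart.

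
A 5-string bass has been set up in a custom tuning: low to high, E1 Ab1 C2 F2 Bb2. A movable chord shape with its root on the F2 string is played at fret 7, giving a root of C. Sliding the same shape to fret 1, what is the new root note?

Gb

Moving from fret 7 to fret 1 shifts the root by -6 semitones.
C down 6 semitones is Gb.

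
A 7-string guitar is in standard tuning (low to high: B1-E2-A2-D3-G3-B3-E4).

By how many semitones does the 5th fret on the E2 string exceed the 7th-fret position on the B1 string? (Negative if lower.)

3 semitones

E2 at fret 5 → A2 (MIDI 45); B1 at fret 7 → F#2 (MIDI 42).
45 − 42 = 3, so the two pitches are 3 semitones apart.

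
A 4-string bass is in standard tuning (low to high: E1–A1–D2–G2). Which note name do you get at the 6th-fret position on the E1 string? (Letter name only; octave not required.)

A♯

The open E1 string plus 6 semitones: E–F–F#–G–G#–A–A#.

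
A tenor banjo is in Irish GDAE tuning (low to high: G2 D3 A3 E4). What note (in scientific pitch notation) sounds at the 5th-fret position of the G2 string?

C3

The open G2 string plus 5 semitones: G–G#–A–A#–B–C.
The walk passes from B into C once, so the octave number goes from 2 to 3.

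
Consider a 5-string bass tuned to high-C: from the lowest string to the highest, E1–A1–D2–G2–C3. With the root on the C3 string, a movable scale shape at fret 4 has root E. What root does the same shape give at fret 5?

F

Moving from fret 4 to fret 5 shifts the root by 1 semitone.
E up 1 semitone is F.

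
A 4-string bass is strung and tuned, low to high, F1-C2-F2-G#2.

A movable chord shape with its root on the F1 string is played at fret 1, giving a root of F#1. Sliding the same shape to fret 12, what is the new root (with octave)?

Moving from fret 1 to fret 12 shifts the root by 11 semitones.
F#1 up 11 semitones is F2.

F2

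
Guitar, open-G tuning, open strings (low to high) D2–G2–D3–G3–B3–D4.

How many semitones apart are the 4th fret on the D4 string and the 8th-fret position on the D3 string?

8 semitones

D4 at fret 4 → F#4 (MIDI 66); D3 at fret 8 → A#3 (MIDI 58).
66 − 58 = 8, so the two pitches are 8 semitones apart, with F#4 the higher.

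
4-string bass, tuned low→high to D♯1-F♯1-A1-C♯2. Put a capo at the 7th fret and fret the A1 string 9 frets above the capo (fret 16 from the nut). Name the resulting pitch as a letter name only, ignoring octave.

C♯

The capo raises the open A1 by 7 semitones to E2; fretting 9 more gives A1 + 7 + 9 = A1 + 16 semitones, landing on C♯.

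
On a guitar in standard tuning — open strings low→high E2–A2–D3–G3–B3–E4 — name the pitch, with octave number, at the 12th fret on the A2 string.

The open A2 string plus 12 semitones: A–A#–B–C–…–G–G#–A.
The walk passes from B into C once, so the octave number goes from 2 to 3.

A3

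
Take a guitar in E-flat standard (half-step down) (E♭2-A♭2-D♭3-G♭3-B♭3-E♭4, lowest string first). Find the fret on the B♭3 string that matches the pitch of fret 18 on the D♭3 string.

9

D♭3 at fret 18 is D♭3 + 18 semitones = G4.
The open B♭3 string is 9 semitones above the open D♭3, so the same pitch on the B♭3 string lies at fret 18 − 9 = 9.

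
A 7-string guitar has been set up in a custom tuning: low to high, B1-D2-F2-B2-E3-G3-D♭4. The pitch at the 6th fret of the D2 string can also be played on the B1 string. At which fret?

9

Fret 6 on D2 is MIDI 38 + 6 = 44 (A♭2). On the B1 string (open MIDI 35), that pitch is 44 − 35 = fret 9.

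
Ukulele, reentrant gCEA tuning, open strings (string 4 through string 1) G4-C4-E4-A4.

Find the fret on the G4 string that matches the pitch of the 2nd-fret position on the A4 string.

Fret 2 on A4 is MIDI 69 + 2 = 71 (B4). On the G4 string (open MIDI 67), that pitch is 71 − 67 = fret 4.

4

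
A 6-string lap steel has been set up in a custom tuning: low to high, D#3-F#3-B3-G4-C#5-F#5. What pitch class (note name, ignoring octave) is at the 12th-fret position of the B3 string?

B3 is MIDI 59. Adding 12 gives 71; 71 mod 12 = 11, i.e. B.

B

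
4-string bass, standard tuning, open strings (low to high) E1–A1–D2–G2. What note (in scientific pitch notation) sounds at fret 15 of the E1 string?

G2

E1 is MIDI 28. Adding 15 gives 43, which is G2.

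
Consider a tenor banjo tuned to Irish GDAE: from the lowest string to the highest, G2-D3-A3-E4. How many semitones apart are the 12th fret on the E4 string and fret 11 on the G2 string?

E4 at fret 12 → E5 (MIDI 76); G2 at fret 11 → F♯3 (MIDI 54).
76 − 54 = 22, so the two pitches are 22 semitones apart, with E5 the higher.

22 semitones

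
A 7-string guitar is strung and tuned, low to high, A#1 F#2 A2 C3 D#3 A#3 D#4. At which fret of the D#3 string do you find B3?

B3 is 8 semitones above the open D#3 (D#–E–F–F#–G–G#–A–A#–B), so it sits at fret 8.

8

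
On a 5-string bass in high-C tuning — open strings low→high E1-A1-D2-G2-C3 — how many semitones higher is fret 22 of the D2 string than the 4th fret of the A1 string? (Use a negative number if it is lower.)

23 semitones

D2 at fret 22 → C4 (MIDI 60); A1 at fret 4 → C#2 (MIDI 37).
60 − 37 = 23, so the two pitches are 23 semitones apart.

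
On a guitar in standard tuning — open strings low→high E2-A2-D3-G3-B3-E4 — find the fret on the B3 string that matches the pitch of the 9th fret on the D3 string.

0

Fret 9 on D3 is MIDI 50 + 9 = 59 (B3). On the B3 string (open MIDI 59), that pitch is 59 − 59 = fret 0.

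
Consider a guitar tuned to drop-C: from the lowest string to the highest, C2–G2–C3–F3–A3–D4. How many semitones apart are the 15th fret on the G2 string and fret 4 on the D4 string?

G2 at fret 15 → A#3 (MIDI 58); D4 at fret 4 → F#4 (MIDI 66).
58 − 66 = -8, so the two pitches are 8 semitones apart, with F#4 the higher.

8 semitones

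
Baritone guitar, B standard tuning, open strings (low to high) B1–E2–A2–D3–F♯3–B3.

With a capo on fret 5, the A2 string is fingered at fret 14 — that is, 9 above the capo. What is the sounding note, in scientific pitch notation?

The capo raises the open A2 by 5 semitones to D3; fretting 9 more gives A2 + 5 + 9 = A2 + 14 semitones = B3.

B3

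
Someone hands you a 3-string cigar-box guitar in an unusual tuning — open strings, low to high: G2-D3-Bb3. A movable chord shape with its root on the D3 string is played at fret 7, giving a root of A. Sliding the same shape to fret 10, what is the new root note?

Moving from fret 7 to fret 10 shifts the root by 3 semitones.
A up 3 semitones is C.

C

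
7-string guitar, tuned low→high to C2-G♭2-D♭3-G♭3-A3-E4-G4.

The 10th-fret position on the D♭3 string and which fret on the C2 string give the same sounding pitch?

Fret 10 on D♭3 is MIDI 49 + 10 = 59 (B3). On the C2 string (open MIDI 36), that pitch is 59 − 36 = fret 23.

23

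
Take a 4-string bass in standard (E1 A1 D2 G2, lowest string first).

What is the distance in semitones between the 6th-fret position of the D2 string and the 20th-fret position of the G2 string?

D2 at fret 6 → G♯2 (MIDI 44); G2 at fret 20 → D♯4 (MIDI 63).
44 − 63 = -19, so the two pitches are 19 semitones apart, with D♯4 the higher.

19 semitones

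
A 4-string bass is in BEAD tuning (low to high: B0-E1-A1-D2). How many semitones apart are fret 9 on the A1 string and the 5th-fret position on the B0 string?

14 semitones

A1 at fret 9 → F#2 (MIDI 42); B0 at fret 5 → E1 (MIDI 28).
42 − 28 = 14, so the two pitches are 14 semitones apart, with F#2 the higher.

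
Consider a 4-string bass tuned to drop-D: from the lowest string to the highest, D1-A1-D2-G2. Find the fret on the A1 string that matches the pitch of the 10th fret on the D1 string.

3

D1 at fret 10 is D1 + 10 semitones = C2.
The open A1 string is 7 semitones above the open D1, so the same pitch on the A1 string lies at fret 10 − 7 = 3.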